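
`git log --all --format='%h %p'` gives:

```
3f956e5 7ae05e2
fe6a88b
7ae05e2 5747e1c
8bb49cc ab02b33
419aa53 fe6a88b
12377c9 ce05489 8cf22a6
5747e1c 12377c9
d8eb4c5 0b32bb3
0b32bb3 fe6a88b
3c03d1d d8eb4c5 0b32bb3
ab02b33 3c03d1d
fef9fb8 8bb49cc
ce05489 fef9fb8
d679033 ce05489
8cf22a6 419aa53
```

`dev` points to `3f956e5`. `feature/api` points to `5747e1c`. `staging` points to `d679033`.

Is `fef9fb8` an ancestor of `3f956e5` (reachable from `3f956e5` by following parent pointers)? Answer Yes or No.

Yes

Ancestors of 3f956e5 (commits reachable by following parents): {0b32bb3, 12377c9, 3c03d1d, 3f956e5, 419aa53, 5747e1c, 7ae05e2, 8bb49cc, 8cf22a6, ab02b33, ce05489, d8eb4c5, fe6a88b, fef9fb8}.
fef9fb8 is in that set, so it is an ancestor of 3f956e5.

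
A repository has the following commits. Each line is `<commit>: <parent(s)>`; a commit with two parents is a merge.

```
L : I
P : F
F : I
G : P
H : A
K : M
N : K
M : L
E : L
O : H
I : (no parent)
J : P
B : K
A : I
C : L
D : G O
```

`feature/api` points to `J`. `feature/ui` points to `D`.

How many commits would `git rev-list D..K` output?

3

Reachable from K: {I, K, L, M}.
Reachable from D: {A, D, F, G, H, I, O, P}.
In K's history but not D's: {K, L, M} — 3 commits.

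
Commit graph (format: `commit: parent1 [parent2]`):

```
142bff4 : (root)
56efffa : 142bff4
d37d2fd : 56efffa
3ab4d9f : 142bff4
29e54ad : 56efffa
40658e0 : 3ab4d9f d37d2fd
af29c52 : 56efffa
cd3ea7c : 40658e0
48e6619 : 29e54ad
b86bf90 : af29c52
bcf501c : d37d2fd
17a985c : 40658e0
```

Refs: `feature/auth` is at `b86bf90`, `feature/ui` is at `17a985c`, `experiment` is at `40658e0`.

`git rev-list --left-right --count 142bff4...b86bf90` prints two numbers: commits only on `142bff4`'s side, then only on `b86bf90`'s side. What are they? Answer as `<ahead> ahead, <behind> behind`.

Reachable from 142bff4: {142bff4}.
Reachable from b86bf90: {142bff4, 56efffa, af29c52, b86bf90}.
Only in 142bff4's history (ahead): {} — 0.
Only in b86bf90's history (behind): {56efffa, af29c52, b86bf90} — 3.

0 ahead, 3 behind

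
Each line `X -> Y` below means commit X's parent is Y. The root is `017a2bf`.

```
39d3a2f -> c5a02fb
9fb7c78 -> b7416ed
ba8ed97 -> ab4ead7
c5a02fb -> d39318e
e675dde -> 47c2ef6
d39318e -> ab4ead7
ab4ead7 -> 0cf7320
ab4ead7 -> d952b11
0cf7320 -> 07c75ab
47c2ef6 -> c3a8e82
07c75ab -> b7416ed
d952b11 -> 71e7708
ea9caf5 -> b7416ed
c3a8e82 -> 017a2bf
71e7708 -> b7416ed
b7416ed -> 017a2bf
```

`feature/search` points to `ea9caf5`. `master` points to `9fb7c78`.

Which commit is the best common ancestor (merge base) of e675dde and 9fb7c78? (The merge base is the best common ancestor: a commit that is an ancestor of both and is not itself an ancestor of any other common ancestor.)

017a2bf

Ancestors of e675dde: {017a2bf, 47c2ef6, c3a8e82, e675dde}.
Ancestors of 9fb7c78: {017a2bf, 9fb7c78, b7416ed}.
Common ancestors: {017a2bf}.
The only common ancestor is 017a2bf, so it is the merge base.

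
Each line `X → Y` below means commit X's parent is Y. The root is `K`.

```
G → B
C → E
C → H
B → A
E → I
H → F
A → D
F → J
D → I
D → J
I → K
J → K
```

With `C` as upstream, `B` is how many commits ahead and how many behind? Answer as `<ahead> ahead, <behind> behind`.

3 ahead, 4 behind

Reachable from B: {A, B, D, I, J, K}.
Reachable from C: {C, E, F, H, I, J, K}.
Only in B's history (ahead): {A, B, D} — 3.
Only in C's history (behind): {C, E, F, H} — 4.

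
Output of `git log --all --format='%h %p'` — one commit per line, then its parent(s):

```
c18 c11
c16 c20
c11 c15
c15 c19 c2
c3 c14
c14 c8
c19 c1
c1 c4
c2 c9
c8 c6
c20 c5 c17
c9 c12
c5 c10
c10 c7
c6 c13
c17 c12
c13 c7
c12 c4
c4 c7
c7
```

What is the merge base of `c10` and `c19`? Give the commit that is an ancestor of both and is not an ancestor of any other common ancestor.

Ancestors of c10: {c10, c7}.
Ancestors of c19: {c1, c19, c4, c7}.
Common ancestors: {c7}.
The only common ancestor is c7, so it is the merge base.

c7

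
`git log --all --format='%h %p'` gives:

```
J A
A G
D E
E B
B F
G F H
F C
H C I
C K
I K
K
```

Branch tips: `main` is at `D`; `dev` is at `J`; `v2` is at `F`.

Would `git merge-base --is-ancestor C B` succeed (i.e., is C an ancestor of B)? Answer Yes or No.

Yes

Ancestors of B (commits reachable by following parents): {B, C, F, K}.
C is in that set, so it is an ancestor of B.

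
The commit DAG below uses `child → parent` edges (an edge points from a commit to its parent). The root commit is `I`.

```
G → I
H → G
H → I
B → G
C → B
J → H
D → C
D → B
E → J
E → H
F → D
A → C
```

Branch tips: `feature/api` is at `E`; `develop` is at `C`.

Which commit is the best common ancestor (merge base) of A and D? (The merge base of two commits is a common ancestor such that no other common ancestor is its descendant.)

C

Ancestors of A: {A, B, C, G, I}.
Ancestors of D: {B, C, D, G, I}.
Common ancestors: {B, C, G, I}.
Among these, C is not an ancestor of any other common ancestor — it is the merge base.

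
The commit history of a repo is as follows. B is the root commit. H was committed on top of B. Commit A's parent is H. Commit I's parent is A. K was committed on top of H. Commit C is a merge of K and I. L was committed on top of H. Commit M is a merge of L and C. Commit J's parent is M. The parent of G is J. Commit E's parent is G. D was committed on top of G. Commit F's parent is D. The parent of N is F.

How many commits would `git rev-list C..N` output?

7

Reachable from N: {A, B, C, D, F, G, H, I, J, K, L, M, N}.
Reachable from C: {A, B, C, H, I, K}.
In N's history but not C's: {D, F, G, J, L, M, N} — 7 commits.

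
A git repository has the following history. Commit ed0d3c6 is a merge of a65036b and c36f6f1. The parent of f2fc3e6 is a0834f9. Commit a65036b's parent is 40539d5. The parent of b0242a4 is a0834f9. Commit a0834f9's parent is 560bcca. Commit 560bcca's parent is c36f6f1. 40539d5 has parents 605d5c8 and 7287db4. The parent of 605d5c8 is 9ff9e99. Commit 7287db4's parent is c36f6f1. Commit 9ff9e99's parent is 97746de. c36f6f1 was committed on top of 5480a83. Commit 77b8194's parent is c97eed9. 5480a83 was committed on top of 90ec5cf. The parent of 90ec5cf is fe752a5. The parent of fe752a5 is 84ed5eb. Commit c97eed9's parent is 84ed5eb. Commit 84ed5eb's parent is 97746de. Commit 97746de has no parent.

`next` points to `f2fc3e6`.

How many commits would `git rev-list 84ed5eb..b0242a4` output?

Reachable from b0242a4: {5480a83, 560bcca, 84ed5eb, 90ec5cf, 97746de, a0834f9, b0242a4, c36f6f1, fe752a5}.
Reachable from 84ed5eb: {84ed5eb, 97746de}.
In b0242a4's history but not 84ed5eb's: {5480a83, 560bcca, 90ec5cf, a0834f9, b0242a4, c36f6f1, fe752a5} — 7 commits.

7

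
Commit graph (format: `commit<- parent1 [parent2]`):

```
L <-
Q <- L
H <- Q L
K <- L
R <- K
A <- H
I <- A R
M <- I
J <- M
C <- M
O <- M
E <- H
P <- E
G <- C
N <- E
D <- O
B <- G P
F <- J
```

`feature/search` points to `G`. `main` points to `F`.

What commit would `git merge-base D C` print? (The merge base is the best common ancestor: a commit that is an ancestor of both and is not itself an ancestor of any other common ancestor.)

Ancestors of D: {A, D, H, I, K, L, M, O, Q, R}.
Ancestors of C: {A, C, H, I, K, L, M, Q, R}.
Common ancestors: {A, H, I, K, L, M, Q, R}.
Among these, M is not an ancestor of any other common ancestor — it is the merge base.

M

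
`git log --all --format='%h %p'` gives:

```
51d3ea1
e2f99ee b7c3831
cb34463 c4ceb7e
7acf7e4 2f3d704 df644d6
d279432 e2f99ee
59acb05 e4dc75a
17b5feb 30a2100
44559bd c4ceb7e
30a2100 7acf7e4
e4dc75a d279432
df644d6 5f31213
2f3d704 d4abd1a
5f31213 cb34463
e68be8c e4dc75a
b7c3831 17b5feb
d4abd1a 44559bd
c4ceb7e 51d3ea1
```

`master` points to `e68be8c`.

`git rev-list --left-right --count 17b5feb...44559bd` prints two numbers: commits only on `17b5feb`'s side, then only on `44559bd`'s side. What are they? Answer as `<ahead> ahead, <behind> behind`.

8 ahead, 0 behind

Reachable from 17b5feb: {17b5feb, 2f3d704, 30a2100, 44559bd, 51d3ea1, 5f31213, 7acf7e4, c4ceb7e, cb34463, d4abd1a, df644d6}.
Reachable from 44559bd: {44559bd, 51d3ea1, c4ceb7e}.
Only in 17b5feb's history (ahead): {17b5feb, 2f3d704, 30a2100, 5f31213, 7acf7e4, cb34463, d4abd1a, df644d6} — 8.
Only in 44559bd's history (behind): {} — 0.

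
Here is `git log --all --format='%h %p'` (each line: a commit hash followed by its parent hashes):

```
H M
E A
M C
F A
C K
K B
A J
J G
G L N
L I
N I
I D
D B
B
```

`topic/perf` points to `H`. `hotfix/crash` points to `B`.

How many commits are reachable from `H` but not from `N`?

4

Reachable from H: {B, C, H, K, M}.
Reachable from N: {B, D, I, N}.
In H's history but not N's: {C, H, K, M} — 4 commits.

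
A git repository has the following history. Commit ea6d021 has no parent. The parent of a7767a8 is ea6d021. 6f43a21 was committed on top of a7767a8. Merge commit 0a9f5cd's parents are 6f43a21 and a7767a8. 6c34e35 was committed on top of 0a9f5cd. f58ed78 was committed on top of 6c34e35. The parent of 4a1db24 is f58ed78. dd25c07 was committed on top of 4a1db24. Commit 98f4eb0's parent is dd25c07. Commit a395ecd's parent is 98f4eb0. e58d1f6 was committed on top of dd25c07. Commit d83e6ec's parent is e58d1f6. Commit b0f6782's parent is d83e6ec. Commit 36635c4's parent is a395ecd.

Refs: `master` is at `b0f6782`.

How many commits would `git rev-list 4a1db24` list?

7

Walking parent pointers from 4a1db24: reachable set = {0a9f5cd, 4a1db24, 6c34e35, 6f43a21, a7767a8, ea6d021, f58ed78}.
That is 7 commits.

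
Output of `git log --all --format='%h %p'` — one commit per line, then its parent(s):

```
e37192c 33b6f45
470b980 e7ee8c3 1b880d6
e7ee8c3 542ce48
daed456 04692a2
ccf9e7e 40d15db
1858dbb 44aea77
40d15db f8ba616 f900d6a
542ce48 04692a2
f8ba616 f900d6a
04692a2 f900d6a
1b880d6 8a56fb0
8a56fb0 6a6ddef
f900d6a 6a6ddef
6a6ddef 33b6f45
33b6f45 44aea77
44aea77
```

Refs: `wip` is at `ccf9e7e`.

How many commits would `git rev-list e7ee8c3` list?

Walking parent pointers from e7ee8c3: reachable set = {04692a2, 33b6f45, 44aea77, 542ce48, 6a6ddef, e7ee8c3, f900d6a}.
That is 7 commits.

7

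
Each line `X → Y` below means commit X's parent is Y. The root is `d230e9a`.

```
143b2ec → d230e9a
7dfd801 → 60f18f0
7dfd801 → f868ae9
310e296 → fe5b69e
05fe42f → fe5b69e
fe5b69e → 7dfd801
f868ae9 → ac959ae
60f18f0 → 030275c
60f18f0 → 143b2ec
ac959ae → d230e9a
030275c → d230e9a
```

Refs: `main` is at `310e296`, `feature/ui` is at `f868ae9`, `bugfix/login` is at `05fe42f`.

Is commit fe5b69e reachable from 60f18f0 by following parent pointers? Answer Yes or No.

No

Ancestors of 60f18f0: {030275c, 143b2ec, 60f18f0, d230e9a}.
fe5b69e is not in that set, so it is not an ancestor of 60f18f0.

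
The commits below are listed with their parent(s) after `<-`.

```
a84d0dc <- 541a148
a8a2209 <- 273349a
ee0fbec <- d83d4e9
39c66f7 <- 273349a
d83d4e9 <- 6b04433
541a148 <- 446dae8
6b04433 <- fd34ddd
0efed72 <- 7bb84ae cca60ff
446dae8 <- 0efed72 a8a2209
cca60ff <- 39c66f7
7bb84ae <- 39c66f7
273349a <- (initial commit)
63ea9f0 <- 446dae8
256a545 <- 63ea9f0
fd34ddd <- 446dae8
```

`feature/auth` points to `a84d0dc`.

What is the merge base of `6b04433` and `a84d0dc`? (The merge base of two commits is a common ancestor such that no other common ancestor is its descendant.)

446dae8

Ancestors of 6b04433: {0efed72, 273349a, 39c66f7, 446dae8, 6b04433, 7bb84ae, a8a2209, cca60ff, fd34ddd}.
Ancestors of a84d0dc: {0efed72, 273349a, 39c66f7, 446dae8, 541a148, 7bb84ae, a84d0dc, a8a2209, cca60ff}.
Common ancestors: {0efed72, 273349a, 39c66f7, 446dae8, 7bb84ae, a8a2209, cca60ff}.
Among these, 446dae8 is not an ancestor of any other common ancestor — it is the merge base.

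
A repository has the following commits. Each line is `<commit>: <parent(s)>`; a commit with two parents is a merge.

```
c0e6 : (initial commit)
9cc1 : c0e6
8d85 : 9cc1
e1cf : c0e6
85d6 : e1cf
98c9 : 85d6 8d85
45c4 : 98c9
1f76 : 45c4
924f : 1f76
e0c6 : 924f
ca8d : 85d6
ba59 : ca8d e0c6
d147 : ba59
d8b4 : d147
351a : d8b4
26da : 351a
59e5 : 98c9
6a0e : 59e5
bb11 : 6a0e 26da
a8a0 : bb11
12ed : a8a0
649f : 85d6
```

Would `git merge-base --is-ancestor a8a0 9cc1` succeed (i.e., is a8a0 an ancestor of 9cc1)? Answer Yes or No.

Ancestors of 9cc1: {9cc1, c0e6}.
a8a0 is not in that set, so it is not an ancestor of 9cc1.

No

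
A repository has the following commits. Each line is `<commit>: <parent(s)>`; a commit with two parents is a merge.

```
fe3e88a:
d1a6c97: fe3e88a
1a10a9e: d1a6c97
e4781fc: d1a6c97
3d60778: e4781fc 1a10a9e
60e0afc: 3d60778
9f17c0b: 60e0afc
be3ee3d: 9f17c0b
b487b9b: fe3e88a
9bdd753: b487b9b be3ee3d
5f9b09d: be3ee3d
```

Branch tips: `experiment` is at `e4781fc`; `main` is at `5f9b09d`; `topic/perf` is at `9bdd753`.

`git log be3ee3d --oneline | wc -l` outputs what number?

Walking parent pointers from be3ee3d: reachable set = {1a10a9e, 3d60778, 60e0afc, 9f17c0b, be3ee3d, d1a6c97, e4781fc, fe3e88a}.
That is 8 commits.

8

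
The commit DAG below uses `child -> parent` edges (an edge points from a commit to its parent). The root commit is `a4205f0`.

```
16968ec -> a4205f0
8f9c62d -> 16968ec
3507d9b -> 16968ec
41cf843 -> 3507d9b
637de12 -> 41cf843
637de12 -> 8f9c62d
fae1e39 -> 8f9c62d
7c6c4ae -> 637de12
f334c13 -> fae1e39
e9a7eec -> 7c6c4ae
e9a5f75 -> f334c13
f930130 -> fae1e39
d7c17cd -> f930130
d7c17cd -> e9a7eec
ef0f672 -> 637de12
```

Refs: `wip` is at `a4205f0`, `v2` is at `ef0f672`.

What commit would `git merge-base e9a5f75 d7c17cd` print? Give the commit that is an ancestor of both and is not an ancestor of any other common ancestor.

Ancestors of e9a5f75: {16968ec, 8f9c62d, a4205f0, e9a5f75, f334c13, fae1e39}.
Ancestors of d7c17cd: {16968ec, 3507d9b, 41cf843, 637de12, 7c6c4ae, 8f9c62d, a4205f0, d7c17cd, e9a7eec, f930130, fae1e39}.
Common ancestors: {16968ec, 8f9c62d, a4205f0, fae1e39}.
Among these, fae1e39 is not an ancestor of any other common ancestor — it is the merge base.

fae1e39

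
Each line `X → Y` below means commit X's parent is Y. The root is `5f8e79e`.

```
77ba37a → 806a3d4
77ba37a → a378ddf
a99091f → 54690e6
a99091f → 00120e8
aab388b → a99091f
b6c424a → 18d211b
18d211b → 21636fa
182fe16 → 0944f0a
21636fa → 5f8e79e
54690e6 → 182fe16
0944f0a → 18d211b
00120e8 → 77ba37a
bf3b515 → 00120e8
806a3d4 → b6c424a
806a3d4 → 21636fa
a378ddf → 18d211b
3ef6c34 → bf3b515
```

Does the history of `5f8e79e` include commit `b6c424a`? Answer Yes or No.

No

Ancestors of 5f8e79e: {5f8e79e}.
b6c424a is not in that set, so it is not an ancestor of 5f8e79e.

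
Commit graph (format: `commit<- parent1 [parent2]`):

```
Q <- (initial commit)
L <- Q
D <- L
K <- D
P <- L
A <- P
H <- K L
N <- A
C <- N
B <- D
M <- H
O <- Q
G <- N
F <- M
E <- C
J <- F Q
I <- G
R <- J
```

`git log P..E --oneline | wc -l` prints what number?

4

Reachable from E: {A, C, E, L, N, P, Q}.
Reachable from P: {L, P, Q}.
In E's history but not P's: {A, C, E, N} — 4 commits.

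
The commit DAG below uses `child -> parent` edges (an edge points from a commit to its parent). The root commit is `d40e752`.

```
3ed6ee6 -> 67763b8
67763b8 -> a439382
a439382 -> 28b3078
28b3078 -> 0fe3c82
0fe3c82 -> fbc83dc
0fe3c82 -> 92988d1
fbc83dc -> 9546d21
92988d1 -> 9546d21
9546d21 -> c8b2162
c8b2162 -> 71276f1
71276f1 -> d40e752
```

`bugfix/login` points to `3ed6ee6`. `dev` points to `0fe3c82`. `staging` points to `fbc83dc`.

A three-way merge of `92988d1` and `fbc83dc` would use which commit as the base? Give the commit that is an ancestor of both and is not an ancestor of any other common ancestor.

Ancestors of 92988d1: {71276f1, 92988d1, 9546d21, c8b2162, d40e752}.
Ancestors of fbc83dc: {71276f1, 9546d21, c8b2162, d40e752, fbc83dc}.
Common ancestors: {71276f1, 9546d21, c8b2162, d40e752}.
Among these, 9546d21 is not an ancestor of any other common ancestor — it is the merge base.

9546d21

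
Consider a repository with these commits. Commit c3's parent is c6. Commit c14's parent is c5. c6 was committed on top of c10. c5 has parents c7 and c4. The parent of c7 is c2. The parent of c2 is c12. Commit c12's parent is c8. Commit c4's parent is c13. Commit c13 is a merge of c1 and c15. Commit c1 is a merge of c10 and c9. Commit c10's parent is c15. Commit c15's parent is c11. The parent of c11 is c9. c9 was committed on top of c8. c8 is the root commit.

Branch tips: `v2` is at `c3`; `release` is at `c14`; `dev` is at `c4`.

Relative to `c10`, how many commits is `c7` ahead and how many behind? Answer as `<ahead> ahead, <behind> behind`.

Reachable from c7: {c12, c2, c7, c8}.
Reachable from c10: {c10, c11, c15, c8, c9}.
Only in c7's history (ahead): {c12, c2, c7} — 3.
Only in c10's history (behind): {c10, c11, c15, c9} — 4.

3 ahead, 4 behind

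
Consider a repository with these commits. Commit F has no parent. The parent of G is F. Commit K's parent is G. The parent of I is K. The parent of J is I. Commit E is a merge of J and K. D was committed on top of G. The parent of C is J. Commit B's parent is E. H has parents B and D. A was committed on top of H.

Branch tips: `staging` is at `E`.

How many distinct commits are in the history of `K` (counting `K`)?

3

Walking parent pointers from K: reachable set = {F, G, K}.
That is 3 commits.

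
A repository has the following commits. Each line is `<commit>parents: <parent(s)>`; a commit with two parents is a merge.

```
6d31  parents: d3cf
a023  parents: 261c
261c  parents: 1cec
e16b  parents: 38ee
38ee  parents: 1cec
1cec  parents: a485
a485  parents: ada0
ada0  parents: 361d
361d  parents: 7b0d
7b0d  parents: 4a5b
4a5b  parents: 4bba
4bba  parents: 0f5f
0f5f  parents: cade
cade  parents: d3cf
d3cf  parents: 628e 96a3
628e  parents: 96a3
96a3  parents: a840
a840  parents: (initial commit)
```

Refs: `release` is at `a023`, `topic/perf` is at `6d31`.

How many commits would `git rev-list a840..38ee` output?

Reachable from 38ee: {0f5f, 1cec, 361d, 38ee, 4a5b, 4bba, 628e, 7b0d, 96a3, a485, a840, ada0, cade, d3cf}.
Reachable from a840: {a840}.
In 38ee's history but not a840's: {0f5f, 1cec, 361d, 38ee, 4a5b, 4bba, 628e, 7b0d, 96a3, a485, ada0, cade, d3cf} — 13 commits.

13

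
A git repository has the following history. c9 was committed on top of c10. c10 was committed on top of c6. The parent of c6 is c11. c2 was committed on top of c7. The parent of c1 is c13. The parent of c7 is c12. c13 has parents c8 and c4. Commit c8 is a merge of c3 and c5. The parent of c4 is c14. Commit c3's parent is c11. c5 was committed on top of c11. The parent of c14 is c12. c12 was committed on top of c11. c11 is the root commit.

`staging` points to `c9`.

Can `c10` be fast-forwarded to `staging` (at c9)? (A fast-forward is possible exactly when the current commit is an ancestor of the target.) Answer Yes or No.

Yes

A fast-forward from c10 to c9 is possible iff c10 is an ancestor of c9.
Ancestors of c9: {c10, c11, c6, c9}.
c10 is among them, so fast-forward is possible.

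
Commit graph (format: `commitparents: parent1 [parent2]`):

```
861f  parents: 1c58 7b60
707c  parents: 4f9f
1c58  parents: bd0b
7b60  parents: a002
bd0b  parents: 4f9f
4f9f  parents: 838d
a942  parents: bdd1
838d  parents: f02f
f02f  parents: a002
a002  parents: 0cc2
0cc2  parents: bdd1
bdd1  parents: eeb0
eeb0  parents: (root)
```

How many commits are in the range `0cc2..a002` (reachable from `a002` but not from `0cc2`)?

1

Reachable from a002: {0cc2, a002, bdd1, eeb0}.
Reachable from 0cc2: {0cc2, bdd1, eeb0}.
In a002's history but not 0cc2's: {a002} — 1 commit.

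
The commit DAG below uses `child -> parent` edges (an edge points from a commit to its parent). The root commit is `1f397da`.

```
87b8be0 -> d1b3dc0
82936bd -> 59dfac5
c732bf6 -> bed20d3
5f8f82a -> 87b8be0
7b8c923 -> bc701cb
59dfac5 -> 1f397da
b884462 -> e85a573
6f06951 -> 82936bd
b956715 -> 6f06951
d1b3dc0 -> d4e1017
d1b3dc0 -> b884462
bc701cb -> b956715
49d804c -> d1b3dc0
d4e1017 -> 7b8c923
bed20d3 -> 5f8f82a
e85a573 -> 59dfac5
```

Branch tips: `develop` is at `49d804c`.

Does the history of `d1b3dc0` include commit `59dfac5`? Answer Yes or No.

Ancestors of d1b3dc0 (commits reachable by following parents): {1f397da, 59dfac5, 6f06951, 7b8c923, 82936bd, b884462, b956715, bc701cb, d1b3dc0, d4e1017, e85a573}.
59dfac5 is in that set, so it is an ancestor of d1b3dc0.

Yes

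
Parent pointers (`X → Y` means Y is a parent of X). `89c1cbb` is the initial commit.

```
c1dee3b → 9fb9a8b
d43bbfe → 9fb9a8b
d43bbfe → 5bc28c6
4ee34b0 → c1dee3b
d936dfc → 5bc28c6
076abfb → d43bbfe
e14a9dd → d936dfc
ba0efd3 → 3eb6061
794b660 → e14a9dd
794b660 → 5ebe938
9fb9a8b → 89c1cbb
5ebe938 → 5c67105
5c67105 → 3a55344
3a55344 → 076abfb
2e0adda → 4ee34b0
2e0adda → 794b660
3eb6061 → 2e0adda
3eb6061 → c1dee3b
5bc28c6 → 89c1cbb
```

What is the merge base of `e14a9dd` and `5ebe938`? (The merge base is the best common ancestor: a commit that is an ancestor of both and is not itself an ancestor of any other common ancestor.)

5bc28c6

Ancestors of e14a9dd: {5bc28c6, 89c1cbb, d936dfc, e14a9dd}.
Ancestors of 5ebe938: {076abfb, 3a55344, 5bc28c6, 5c67105, 5ebe938, 89c1cbb, 9fb9a8b, d43bbfe}.
Common ancestors: {5bc28c6, 89c1cbb}.
Among these, 5bc28c6 is not an ancestor of any other common ancestor — it is the merge base.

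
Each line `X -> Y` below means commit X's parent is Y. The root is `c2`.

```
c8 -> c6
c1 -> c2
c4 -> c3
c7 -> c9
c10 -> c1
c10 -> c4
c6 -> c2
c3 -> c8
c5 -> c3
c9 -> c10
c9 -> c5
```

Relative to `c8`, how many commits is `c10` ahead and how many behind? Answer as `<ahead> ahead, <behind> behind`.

4 ahead, 0 behind

Reachable from c10: {c1, c10, c2, c3, c4, c6, c8}.
Reachable from c8: {c2, c6, c8}.
Only in c10's history (ahead): {c1, c10, c3, c4} — 4.
Only in c8's history (behind): {} — 0.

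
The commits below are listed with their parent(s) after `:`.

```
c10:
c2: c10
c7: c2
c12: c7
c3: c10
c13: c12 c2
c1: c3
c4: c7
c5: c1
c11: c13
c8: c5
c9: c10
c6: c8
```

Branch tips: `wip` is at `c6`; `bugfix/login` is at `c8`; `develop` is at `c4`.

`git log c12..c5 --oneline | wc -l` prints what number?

3

Reachable from c5: {c1, c10, c3, c5}.
Reachable from c12: {c10, c12, c2, c7}.
In c5's history but not c12's: {c1, c3, c5} — 3 commits.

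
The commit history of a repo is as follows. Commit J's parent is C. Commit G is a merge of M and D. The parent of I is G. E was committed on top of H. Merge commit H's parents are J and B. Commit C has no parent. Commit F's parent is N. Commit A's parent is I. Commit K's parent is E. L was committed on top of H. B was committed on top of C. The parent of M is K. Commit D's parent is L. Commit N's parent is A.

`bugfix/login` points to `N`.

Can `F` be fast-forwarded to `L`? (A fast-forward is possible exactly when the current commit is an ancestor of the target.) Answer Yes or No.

A fast-forward from F to L is possible iff F is an ancestor of L.
Ancestors of L: {B, C, H, J, L}.
F is not among them, so fast-forward is not possible.

No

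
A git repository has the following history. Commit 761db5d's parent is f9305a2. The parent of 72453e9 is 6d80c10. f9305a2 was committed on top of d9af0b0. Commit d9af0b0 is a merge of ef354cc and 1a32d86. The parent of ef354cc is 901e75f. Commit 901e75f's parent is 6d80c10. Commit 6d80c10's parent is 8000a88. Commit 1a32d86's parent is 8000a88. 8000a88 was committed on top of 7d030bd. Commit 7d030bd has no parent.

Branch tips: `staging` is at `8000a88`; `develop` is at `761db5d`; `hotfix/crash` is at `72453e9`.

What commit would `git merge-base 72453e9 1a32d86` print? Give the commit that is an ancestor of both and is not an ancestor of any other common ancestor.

8000a88

Ancestors of 72453e9: {6d80c10, 72453e9, 7d030bd, 8000a88}.
Ancestors of 1a32d86: {1a32d86, 7d030bd, 8000a88}.
Common ancestors: {7d030bd, 8000a88}.
Among these, 8000a88 is not an ancestor of any other common ancestor — it is the merge base.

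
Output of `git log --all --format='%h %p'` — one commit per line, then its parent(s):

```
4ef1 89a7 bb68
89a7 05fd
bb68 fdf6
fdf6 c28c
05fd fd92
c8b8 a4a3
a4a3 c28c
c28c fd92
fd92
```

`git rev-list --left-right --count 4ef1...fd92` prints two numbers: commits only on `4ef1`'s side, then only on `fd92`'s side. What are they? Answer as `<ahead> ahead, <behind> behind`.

6 ahead, 0 behind

Reachable from 4ef1: {05fd, 4ef1, 89a7, bb68, c28c, fd92, fdf6}.
Reachable from fd92: {fd92}.
Only in 4ef1's history (ahead): {05fd, 4ef1, 89a7, bb68, c28c, fdf6} — 6.
Only in fd92's history (behind): {} — 0.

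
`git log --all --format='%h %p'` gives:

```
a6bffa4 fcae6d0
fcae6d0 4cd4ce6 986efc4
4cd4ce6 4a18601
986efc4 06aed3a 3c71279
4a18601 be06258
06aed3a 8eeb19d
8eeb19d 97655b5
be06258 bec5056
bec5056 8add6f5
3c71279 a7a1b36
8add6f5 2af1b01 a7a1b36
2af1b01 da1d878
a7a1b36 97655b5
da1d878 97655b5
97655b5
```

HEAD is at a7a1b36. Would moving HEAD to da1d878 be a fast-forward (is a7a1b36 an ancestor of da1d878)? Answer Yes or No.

No

A fast-forward from a7a1b36 to da1d878 is possible iff a7a1b36 is an ancestor of da1d878.
Ancestors of da1d878: {97655b5, da1d878}.
a7a1b36 is not among them, so fast-forward is not possible.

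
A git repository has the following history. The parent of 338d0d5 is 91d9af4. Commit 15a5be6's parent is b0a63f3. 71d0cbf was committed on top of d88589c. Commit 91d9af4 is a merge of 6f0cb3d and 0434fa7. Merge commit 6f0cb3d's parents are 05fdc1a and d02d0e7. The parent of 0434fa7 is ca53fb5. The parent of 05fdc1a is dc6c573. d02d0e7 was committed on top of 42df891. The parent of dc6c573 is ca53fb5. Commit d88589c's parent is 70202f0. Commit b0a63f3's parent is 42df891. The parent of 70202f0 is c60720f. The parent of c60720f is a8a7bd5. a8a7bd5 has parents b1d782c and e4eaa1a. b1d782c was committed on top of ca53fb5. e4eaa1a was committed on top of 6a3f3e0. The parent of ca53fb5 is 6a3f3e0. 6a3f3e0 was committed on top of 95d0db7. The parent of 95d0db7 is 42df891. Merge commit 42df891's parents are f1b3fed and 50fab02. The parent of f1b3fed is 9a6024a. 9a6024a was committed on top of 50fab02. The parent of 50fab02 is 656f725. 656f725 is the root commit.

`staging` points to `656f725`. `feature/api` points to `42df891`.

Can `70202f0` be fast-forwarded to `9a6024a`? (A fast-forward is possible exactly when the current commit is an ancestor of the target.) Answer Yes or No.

A fast-forward from 70202f0 to 9a6024a is possible iff 70202f0 is an ancestor of 9a6024a.
Ancestors of 9a6024a: {50fab02, 656f725, 9a6024a}.
70202f0 is not among them, so fast-forward is not possible.

No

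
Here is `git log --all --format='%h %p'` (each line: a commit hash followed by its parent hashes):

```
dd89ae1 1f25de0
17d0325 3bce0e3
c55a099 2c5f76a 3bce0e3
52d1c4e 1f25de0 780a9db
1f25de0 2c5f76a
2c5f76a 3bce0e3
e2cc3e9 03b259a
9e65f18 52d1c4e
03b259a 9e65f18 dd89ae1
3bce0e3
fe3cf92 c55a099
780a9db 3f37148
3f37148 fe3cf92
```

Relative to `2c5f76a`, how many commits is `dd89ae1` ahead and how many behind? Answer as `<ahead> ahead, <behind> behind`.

2 ahead, 0 behind

Reachable from dd89ae1: {1f25de0, 2c5f76a, 3bce0e3, dd89ae1}.
Reachable from 2c5f76a: {2c5f76a, 3bce0e3}.
Only in dd89ae1's history (ahead): {1f25de0, dd89ae1} — 2.
Only in 2c5f76a's history (behind): {} — 0.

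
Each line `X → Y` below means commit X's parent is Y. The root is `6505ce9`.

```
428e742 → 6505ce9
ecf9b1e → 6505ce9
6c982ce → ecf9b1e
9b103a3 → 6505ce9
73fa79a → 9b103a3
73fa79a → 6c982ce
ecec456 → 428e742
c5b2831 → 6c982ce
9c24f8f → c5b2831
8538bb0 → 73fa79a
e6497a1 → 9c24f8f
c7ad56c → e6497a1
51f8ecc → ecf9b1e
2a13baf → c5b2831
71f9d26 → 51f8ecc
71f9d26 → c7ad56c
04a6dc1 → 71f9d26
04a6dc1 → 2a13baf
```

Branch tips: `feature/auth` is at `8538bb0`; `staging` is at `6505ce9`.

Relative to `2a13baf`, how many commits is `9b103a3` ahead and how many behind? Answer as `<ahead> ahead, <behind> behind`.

Reachable from 9b103a3: {6505ce9, 9b103a3}.
Reachable from 2a13baf: {2a13baf, 6505ce9, 6c982ce, c5b2831, ecf9b1e}.
Only in 9b103a3's history (ahead): {9b103a3} — 1.
Only in 2a13baf's history (behind): {2a13baf, 6c982ce, c5b2831, ecf9b1e} — 4.

1 ahead, 4 behind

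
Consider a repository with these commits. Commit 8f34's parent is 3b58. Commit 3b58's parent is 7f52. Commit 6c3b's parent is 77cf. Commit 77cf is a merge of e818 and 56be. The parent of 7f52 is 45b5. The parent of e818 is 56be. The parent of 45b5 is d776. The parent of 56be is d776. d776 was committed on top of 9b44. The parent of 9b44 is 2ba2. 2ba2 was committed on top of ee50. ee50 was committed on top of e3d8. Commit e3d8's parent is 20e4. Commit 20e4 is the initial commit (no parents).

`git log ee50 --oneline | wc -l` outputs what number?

Walking parent pointers from ee50: reachable set = {20e4, e3d8, ee50}.
That is 3 commits.

3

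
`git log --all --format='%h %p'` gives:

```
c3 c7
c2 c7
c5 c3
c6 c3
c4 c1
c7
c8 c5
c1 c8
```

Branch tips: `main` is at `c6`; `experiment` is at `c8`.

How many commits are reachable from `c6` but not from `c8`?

Reachable from c6: {c3, c6, c7}.
Reachable from c8: {c3, c5, c7, c8}.
In c6's history but not c8's: {c6} — 1 commit.

1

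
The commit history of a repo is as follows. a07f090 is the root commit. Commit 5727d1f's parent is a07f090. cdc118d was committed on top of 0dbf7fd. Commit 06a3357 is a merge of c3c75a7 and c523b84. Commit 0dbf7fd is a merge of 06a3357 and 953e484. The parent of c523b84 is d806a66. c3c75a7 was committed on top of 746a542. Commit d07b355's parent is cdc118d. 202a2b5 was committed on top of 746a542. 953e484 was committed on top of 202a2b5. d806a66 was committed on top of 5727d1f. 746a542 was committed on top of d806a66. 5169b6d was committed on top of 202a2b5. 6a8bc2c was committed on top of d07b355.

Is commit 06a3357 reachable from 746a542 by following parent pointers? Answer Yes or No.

No

Ancestors of 746a542: {5727d1f, 746a542, a07f090, d806a66}.
06a3357 is not in that set, so it is not an ancestor of 746a542.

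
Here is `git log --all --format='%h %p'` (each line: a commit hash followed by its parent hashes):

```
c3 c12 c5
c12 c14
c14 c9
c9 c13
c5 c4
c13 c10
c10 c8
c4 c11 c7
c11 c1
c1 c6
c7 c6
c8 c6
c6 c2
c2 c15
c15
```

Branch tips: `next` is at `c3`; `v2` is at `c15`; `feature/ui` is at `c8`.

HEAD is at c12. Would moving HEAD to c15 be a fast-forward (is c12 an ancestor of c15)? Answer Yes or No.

A fast-forward from c12 to c15 is possible iff c12 is an ancestor of c15.
Ancestors of c15: {c15}.
c12 is not among them, so fast-forward is not possible.

No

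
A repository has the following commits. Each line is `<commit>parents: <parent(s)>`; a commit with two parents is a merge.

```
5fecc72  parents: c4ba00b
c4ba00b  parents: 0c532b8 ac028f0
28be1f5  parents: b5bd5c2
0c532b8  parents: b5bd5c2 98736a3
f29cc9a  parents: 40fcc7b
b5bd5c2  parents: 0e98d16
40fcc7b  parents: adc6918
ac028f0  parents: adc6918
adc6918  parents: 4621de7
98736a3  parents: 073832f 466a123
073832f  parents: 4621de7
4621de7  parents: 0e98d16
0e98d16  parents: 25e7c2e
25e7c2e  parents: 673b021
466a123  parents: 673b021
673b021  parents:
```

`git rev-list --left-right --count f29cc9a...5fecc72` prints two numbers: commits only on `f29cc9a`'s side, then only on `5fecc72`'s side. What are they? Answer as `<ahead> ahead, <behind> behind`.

2 ahead, 8 behind

Reachable from f29cc9a: {0e98d16, 25e7c2e, 40fcc7b, 4621de7, 673b021, adc6918, f29cc9a}.
Reachable from 5fecc72: {073832f, 0c532b8, 0e98d16, 25e7c2e, 4621de7, 466a123, 5fecc72, 673b021, 98736a3, ac028f0, adc6918, b5bd5c2, c4ba00b}.
Only in f29cc9a's history (ahead): {40fcc7b, f29cc9a} — 2.
Only in 5fecc72's history (behind): {073832f, 0c532b8, 466a123, 5fecc72, 98736a3, ac028f0, b5bd5c2, c4ba00b} — 8.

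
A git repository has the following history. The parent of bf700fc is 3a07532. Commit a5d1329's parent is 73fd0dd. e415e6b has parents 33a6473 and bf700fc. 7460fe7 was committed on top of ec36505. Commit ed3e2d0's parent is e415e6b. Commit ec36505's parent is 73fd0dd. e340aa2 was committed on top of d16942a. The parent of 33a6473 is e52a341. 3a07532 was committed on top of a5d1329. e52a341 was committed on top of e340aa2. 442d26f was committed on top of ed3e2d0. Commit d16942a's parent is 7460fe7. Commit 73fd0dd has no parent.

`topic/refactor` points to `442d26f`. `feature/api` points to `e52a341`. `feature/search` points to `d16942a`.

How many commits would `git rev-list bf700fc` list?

Walking parent pointers from bf700fc: reachable set = {3a07532, 73fd0dd, a5d1329, bf700fc}.
That is 4 commits.

4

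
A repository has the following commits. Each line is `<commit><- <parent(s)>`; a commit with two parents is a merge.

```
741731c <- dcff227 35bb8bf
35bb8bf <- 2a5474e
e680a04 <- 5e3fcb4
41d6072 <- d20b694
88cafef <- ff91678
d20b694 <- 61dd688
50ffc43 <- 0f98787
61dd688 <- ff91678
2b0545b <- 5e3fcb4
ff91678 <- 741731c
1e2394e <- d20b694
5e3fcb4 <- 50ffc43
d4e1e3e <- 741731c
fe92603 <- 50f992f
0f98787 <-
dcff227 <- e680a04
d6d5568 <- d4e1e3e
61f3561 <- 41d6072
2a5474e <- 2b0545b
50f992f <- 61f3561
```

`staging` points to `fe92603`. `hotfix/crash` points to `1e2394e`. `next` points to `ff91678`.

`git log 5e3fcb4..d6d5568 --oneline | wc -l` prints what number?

Reachable from d6d5568: {0f98787, 2a5474e, 2b0545b, 35bb8bf, 50ffc43, 5e3fcb4, 741731c, d4e1e3e, d6d5568, dcff227, e680a04}.
Reachable from 5e3fcb4: {0f98787, 50ffc43, 5e3fcb4}.
In d6d5568's history but not 5e3fcb4's: {2a5474e, 2b0545b, 35bb8bf, 741731c, d4e1e3e, d6d5568, dcff227, e680a04} — 8 commits.

8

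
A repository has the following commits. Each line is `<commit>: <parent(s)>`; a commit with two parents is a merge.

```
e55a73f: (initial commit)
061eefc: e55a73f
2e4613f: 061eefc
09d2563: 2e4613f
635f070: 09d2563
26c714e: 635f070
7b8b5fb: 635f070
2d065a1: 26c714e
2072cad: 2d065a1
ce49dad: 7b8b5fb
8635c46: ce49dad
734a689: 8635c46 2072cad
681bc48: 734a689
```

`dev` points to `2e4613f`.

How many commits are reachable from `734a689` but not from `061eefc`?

10

Reachable from 734a689: {061eefc, 09d2563, 2072cad, 26c714e, 2d065a1, 2e4613f, 635f070, 734a689, 7b8b5fb, 8635c46, ce49dad, e55a73f}.
Reachable from 061eefc: {061eefc, e55a73f}.
In 734a689's history but not 061eefc's: {09d2563, 2072cad, 26c714e, 2d065a1, 2e4613f, 635f070, 734a689, 7b8b5fb, 8635c46, ce49dad} — 10 commits.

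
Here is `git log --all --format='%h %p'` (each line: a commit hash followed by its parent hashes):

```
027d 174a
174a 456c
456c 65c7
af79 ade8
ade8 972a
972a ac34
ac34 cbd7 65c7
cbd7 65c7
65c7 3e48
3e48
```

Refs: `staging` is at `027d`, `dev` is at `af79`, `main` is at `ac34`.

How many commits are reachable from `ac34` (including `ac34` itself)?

4

Walking parent pointers from ac34: reachable set = {3e48, 65c7, ac34, cbd7}.
That is 4 commits.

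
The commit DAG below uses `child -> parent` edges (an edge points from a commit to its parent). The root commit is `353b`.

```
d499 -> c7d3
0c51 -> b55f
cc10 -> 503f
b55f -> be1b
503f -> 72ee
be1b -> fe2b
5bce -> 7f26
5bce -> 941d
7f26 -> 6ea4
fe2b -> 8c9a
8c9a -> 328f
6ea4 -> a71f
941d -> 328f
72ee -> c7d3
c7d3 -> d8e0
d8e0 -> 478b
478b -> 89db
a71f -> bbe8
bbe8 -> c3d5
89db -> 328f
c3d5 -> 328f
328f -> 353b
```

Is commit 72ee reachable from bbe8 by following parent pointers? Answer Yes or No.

Ancestors of bbe8: {328f, 353b, bbe8, c3d5}.
72ee is not in that set, so it is not an ancestor of bbe8.

No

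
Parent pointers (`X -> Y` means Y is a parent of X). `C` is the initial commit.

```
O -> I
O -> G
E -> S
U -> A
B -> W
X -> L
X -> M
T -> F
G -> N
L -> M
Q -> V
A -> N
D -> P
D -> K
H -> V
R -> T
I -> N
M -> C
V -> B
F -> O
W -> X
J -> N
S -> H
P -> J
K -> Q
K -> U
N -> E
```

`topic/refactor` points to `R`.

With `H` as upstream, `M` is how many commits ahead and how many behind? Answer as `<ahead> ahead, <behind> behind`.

0 ahead, 6 behind

Reachable from M: {C, M}.
Reachable from H: {B, C, H, L, M, V, W, X}.
Only in M's history (ahead): {} — 0.
Only in H's history (behind): {B, H, L, V, W, X} — 6.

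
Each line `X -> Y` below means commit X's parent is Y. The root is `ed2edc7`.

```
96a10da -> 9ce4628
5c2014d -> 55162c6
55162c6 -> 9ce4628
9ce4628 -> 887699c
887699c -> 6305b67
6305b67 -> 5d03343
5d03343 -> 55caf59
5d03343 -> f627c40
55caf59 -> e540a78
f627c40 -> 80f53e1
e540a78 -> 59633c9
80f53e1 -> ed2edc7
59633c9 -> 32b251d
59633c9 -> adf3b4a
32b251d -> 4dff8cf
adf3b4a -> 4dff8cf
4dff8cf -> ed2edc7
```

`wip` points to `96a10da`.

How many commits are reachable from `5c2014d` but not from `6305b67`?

4

Reachable from 5c2014d: {32b251d, 4dff8cf, 55162c6, 55caf59, 59633c9, 5c2014d, 5d03343, 6305b67, 80f53e1, 887699c, 9ce4628, adf3b4a, e540a78, ed2edc7, f627c40}.
Reachable from 6305b67: {32b251d, 4dff8cf, 55caf59, 59633c9, 5d03343, 6305b67, 80f53e1, adf3b4a, e540a78, ed2edc7, f627c40}.
In 5c2014d's history but not 6305b67's: {55162c6, 5c2014d, 887699c, 9ce4628} — 4 commits.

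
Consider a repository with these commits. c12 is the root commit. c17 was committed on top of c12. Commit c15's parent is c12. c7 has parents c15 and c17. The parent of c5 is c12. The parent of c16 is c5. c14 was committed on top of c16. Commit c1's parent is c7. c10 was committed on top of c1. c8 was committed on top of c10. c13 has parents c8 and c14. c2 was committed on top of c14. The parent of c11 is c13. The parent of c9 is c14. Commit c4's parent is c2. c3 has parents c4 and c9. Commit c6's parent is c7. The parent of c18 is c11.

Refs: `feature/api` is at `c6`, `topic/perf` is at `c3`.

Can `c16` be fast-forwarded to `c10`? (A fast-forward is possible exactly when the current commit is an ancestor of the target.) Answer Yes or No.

No

A fast-forward from c16 to c10 is possible iff c16 is an ancestor of c10.
Ancestors of c10: {c1, c10, c12, c15, c17, c7}.
c16 is not among them, so fast-forward is not possible.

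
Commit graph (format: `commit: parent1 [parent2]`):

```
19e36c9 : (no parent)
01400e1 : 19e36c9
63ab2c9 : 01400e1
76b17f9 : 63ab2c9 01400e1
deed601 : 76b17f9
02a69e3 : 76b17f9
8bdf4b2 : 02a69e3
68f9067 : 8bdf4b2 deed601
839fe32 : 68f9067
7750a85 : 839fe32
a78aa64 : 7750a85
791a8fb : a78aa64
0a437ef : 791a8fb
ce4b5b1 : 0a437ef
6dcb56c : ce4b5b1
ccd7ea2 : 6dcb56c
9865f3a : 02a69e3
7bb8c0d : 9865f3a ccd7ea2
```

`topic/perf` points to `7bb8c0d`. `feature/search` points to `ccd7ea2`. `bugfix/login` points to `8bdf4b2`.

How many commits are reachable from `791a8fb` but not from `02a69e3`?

7

Reachable from 791a8fb: {01400e1, 02a69e3, 19e36c9, 63ab2c9, 68f9067, 76b17f9, 7750a85, 791a8fb, 839fe32, 8bdf4b2, a78aa64, deed601}.
Reachable from 02a69e3: {01400e1, 02a69e3, 19e36c9, 63ab2c9, 76b17f9}.
In 791a8fb's history but not 02a69e3's: {68f9067, 7750a85, 791a8fb, 839fe32, 8bdf4b2, a78aa64, deed601} — 7 commits.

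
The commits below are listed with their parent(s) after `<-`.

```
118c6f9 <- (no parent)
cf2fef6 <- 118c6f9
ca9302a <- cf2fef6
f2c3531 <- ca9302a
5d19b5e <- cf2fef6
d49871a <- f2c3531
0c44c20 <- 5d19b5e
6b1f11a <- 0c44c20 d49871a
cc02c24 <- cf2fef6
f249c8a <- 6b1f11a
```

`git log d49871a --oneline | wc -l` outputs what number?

5

Walking parent pointers from d49871a: reachable set = {118c6f9, ca9302a, cf2fef6, d49871a, f2c3531}.
That is 5 commits.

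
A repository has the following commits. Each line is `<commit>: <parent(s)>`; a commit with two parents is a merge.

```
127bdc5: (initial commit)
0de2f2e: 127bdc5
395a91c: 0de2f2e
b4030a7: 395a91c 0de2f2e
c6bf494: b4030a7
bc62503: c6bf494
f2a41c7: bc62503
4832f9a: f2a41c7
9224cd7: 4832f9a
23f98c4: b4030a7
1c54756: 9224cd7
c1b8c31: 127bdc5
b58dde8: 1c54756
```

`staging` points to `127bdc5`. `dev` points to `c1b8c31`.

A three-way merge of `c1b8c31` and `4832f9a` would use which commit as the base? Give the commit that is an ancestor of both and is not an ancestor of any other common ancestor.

127bdc5

Ancestors of c1b8c31: {127bdc5, c1b8c31}.
Ancestors of 4832f9a: {0de2f2e, 127bdc5, 395a91c, 4832f9a, b4030a7, bc62503, c6bf494, f2a41c7}.
Common ancestors: {127bdc5}.
The only common ancestor is 127bdc5, so it is the merge base.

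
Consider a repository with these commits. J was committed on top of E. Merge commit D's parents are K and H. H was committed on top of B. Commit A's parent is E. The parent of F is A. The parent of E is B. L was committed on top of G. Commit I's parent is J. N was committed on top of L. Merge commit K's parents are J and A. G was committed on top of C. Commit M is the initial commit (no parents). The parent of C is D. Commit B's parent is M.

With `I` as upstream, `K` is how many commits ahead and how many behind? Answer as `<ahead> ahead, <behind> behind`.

2 ahead, 1 behind

Reachable from K: {A, B, E, J, K, M}.
Reachable from I: {B, E, I, J, M}.
Only in K's history (ahead): {A, K} — 2.
Only in I's history (behind): {I} — 1.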